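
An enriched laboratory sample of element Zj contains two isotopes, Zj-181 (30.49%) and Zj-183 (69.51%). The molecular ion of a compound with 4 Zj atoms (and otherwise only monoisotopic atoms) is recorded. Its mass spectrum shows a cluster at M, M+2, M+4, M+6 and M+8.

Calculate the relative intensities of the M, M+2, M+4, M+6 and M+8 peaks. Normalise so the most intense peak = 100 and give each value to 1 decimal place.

Expanding (0.3049 + 0.6951)^4:
P(M) = 0.3049^4 = 0.008642
P(M+2) = 4 × 0.3049^3 × 0.6951^1 = 0.078810
P(M+4) = 6 × 0.3049^2 × 0.6951^2 = 0.269501
P(M+6) = 4 × 0.3049^1 × 0.6951^3 = 0.409599
P(M+8) = 0.6951^4 = 0.233447
The M+6 peak is largest (0.409599); scaling to 100 gives 2.1 : 19.2 : 65.8 : 100.0 : 57.0.

2.1 : 19.2 : 65.8 : 100.0 : 57.0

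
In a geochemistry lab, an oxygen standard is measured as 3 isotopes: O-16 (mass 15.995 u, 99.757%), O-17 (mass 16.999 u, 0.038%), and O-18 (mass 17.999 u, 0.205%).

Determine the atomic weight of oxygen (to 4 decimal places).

Weight each isotope mass by its fractional abundance: 0.99757 × 15.995 + 0.00038 × 16.999 + 0.00205 × 17.999
= 15.95613 + 0.00646 + 0.03690 = 15.99949 u

15.9995 u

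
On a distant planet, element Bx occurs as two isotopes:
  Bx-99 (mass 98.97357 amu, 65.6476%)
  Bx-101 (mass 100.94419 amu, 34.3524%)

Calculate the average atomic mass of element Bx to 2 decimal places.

Ar = Σ fᵢ·mᵢ = 0.656476 × 98.97357 + 0.343524 × 100.94419
= 64.973773 + 34.676752 = 99.650525 amu

99.65 amu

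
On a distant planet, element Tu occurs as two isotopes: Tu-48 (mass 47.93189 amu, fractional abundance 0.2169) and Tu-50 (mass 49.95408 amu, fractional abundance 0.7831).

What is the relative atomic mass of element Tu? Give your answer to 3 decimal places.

49.515 amu

Ar = Σ fᵢ·mᵢ = 0.2169 × 47.93189 + 0.7831 × 49.95408
= 10.396427 + 39.119040 = 49.515467 amu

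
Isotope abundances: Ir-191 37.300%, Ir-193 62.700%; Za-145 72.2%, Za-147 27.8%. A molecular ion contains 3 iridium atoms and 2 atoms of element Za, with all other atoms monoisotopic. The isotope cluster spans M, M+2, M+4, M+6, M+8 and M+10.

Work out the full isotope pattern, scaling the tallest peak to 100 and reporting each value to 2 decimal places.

Iridium pattern (n=3): 0.05189512 : 0.26170165 : 0.43991135 : 0.24649188
Element Za pattern (n=2): 0.521284 : 0.401432 : 0.077284
Convolve the two distributions (both contribute in 2-u steps):
  M: 0.05189512×0.521284 = 0.027052
  M+2: 0.05189512×0.401432 + 0.26170165×0.521284 = 0.157253
  M+4: 0.05189512×0.077284 + 0.26170165×0.401432 + 0.43991135×0.521284 = 0.338385
  M+6: 0.26170165×0.077284 + 0.43991135×0.401432 + 0.24649188×0.521284 = 0.325312
  M+8: 0.43991135×0.077284 + 0.24649188×0.401432 = 0.132948
  M+10: 0.24649188×0.077284 = 0.019050
Scale to base peak (0.338385) = 100: 7.99 : 46.47 : 100.00 : 96.14 : 39.29 : 5.63

7.99 : 46.47 : 100.00 : 96.14 : 39.29 : 5.63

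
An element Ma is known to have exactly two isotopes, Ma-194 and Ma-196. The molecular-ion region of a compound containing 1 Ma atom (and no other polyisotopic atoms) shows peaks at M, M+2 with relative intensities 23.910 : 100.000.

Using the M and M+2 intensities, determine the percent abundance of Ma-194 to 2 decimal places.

19.30%

Write p for the Ma-194 fraction. I(M+2)/I(M) = [C(1,1)·p^0·(1−p)] / p^1 = 1·(1−p)/p = 100.000/23.910 = 4.1824
(1−p)/p = 4.1824/1 = 4.1824  ⇒  p = 1/(1 + 4.1824) = 0.1930
Ma-194: 19.30%, Ma-196: 80.70%.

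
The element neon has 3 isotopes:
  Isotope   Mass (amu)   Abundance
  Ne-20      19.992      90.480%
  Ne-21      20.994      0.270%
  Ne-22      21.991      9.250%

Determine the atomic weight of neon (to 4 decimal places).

Ar = Σ fᵢ·mᵢ = 0.90480 × 19.992 + 0.00270 × 20.994 + 0.09250 × 21.991
= 18.08876 + 0.05668 + 2.03417 = 20.17961 amu

20.1796 amu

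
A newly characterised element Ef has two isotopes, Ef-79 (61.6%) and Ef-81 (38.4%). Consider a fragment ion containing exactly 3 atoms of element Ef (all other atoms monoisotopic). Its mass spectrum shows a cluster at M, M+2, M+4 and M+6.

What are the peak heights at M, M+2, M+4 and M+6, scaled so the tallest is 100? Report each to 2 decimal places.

53.47 : 100.00 : 62.34 : 12.95

The 3 Ef atoms are independent, so intensities follow the terms of (0.616 + 0.384)^3.
P(M) = 0.616^3 = 0.233745
P(M+2) = 3 × 0.616^2 × 0.384^1 = 0.437133
P(M+4) = 3 × 0.616^1 × 0.384^2 = 0.272499
P(M+6) = 0.384^3 = 0.056623
The M+2 peak is largest (0.437133); scaling to 100 gives 53.47 : 100.00 : 62.34 : 12.95.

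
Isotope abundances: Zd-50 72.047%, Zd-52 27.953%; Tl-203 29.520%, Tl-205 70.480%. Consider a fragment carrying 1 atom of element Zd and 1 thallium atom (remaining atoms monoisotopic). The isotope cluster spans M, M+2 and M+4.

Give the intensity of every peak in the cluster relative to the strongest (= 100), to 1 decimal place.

Element Zd pattern (n=1): 0.72047 : 0.27953
Thallium pattern (n=1): 0.2952 : 0.7048
Convolve the two distributions (both contribute in 2-u steps):
  M: 0.72047×0.2952 = 0.212683
  M+2: 0.72047×0.7048 + 0.27953×0.2952 = 0.590305
  M+4: 0.27953×0.7048 = 0.197013
Scale to base peak (0.590305) = 100: 36.0 : 100.0 : 33.4

36.0 : 100.0 : 33.4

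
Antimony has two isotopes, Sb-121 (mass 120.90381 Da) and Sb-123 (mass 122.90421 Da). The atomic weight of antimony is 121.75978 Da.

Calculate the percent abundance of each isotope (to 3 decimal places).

Sb-121: 57.210%, Sb-123: 42.790%

Let x be the fractional abundance of Sb-121; then Sb-123 has abundance 1 − x.
120.90381·x + 122.90421·(1 − x) = 121.75978
(120.90381 − 122.90421)·x = 121.75978 − 122.90421
x = -1.14443 / -2.00040 = 0.57210 → 57.210% Sb-121, 42.790% Sb-123.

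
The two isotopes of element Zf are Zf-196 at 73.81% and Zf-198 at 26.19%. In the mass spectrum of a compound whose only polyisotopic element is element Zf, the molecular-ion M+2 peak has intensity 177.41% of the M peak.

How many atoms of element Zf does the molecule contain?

5

For n independent Zf atoms, I(M+2)/I(M) = n · (abundance Zf-198) / (abundance Zf-196) = n · 0.2619/0.7381.
n = 1.7741 × 0.7381/0.2619 = 5.00 ≈ 5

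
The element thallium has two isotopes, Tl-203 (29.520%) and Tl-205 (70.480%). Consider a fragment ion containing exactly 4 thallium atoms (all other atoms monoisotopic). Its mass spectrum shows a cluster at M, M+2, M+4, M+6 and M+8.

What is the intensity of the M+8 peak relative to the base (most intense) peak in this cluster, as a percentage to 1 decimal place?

(0.29520 + 0.70480)^4 gives M 0.0076, M+2 0.0725, M+4 0.2597, M+6 0.4134, M+8 0.2468; the largest is M+6.
P(M+6) = C(4,3) × 0.29520^1 × 0.70480^3 = 4 × 0.2952 × 0.35010449 = 0.413403 (base)
P(M+8) = C(4,4) × 0.29520^0 × 0.70480^4 = 1 × 1.0000 × 0.24675365 = 0.246754
Relative intensity = 0.246754 / 0.413403 × 100 = 59.7

59.7%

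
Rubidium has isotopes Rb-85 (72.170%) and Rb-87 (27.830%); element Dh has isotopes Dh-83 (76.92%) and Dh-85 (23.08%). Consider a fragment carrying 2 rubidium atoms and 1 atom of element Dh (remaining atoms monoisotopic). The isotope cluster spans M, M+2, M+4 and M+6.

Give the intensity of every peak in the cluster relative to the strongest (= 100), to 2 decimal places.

93.35 : 100.00 : 35.48 : 4.16

Rubidium pattern (n=2): 0.52085089 : 0.40169822 : 0.07745089
Element Dh pattern (n=1): 0.7692 : 0.2308
Convolve the two distributions (both contribute in 2-u steps):
  M: 0.52085089×0.7692 = 0.400639
  M+2: 0.52085089×0.2308 + 0.40169822×0.7692 = 0.429199
  M+4: 0.40169822×0.2308 + 0.07745089×0.7692 = 0.152287
  M+6: 0.07745089×0.2308 = 0.017876
Scale to base peak (0.429199) = 100: 93.35 : 100.00 : 35.48 : 4.16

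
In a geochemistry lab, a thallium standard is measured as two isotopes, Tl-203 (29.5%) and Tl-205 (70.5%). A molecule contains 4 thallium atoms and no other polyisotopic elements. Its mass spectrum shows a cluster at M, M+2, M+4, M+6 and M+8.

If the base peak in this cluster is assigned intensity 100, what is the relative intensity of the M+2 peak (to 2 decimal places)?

17.51

Binomial terms of (0.295 + 0.705)^4: M 0.0076, M+2 0.0724, M+4 0.2595, M+6 0.4135, M+8 0.2470 → M+6 is the base peak.
P(M+6) = C(4,3) × 0.295^1 × 0.705^3 = 4 × 0.2950 × 0.35040263 = 0.413475 (base)
P(M+2) = C(4,1) × 0.295^3 × 0.705^1 = 4 × 0.02567237 × 0.7050 = 0.072396
Relative intensity = 0.072396 / 0.413475 × 100 = 17.51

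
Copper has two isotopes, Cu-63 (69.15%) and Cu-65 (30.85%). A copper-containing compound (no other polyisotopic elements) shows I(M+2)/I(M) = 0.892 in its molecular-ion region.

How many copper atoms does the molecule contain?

With n Cu atoms, P(M+2)/P(M) = C(n,1)·p^(n−1)q / p^n = n·q/p = n · 0.3085/0.6915.
n = 0.892 × 0.6915/0.3085 = 2.00 ≈ 2

2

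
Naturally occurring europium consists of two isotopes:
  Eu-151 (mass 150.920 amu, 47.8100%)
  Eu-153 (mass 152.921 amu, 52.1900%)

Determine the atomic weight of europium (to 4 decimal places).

The abundance-weighted mean is 0.478100 × 150.920 + 0.521900 × 152.921
= 72.15485 + 79.80947 = 151.96432 amu

151.9643 amu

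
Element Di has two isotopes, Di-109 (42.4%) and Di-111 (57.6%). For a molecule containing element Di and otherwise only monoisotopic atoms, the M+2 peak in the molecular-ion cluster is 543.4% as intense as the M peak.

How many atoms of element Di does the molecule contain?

4

With n Di atoms, P(M+2)/P(M) = C(n,1)·p^(n−1)q / p^n = n·q/p = n · 0.576/0.424.
n = 5.434 × 0.424/0.576 = 4.00 ≈ 4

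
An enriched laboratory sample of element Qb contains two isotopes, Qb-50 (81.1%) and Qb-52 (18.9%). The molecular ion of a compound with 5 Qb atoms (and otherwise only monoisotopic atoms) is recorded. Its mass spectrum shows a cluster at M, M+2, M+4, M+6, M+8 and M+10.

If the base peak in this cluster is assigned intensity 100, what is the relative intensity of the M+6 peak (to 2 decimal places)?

(0.811 + 0.189)^5 gives M 0.3508, M+2 0.4088, M+4 0.1905, M+6 0.0444, M+8 0.0052, M+10 0.0002; the largest is M+2.
P(M+2) = C(5,1) × 0.811^4 × 0.189^1 = 5 × 0.43259691 × 0.1890 = 0.408804 (base)
P(M+6) = C(5,3) × 0.811^2 × 0.189^3 = 10 × 0.657721 × 0.00675127 = 0.044405
Relative intensity = 0.044405 / 0.408804 × 100 = 10.86

10.86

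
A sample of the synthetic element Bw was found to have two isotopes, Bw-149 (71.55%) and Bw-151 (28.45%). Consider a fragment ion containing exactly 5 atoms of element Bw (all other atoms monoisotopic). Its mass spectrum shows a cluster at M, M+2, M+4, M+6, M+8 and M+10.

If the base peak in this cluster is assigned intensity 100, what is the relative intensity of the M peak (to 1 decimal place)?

50.3

(0.7155 + 0.2845)^5 gives M 0.1875, M+2 0.3728, M+4 0.2965, M+6 0.1179, M+8 0.0234, M+10 0.0019; the largest is M+2.
P(M+2) = C(5,1) × 0.7155^4 × 0.2845^1 = 5 × 0.26208282 × 0.2845 = 0.372813 (base)
P(M) = C(5,0) × 0.7155^5 × 0.2845^0 = 1 × 0.18752026 × 1.0000 = 0.187520
Relative intensity = 0.187520 / 0.372813 × 100 = 50.3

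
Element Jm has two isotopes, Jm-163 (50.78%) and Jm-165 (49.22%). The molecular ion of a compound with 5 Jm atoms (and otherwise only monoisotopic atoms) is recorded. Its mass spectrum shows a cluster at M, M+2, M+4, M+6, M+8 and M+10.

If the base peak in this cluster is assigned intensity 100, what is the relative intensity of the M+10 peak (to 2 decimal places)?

9.11

(0.5078 + 0.4922)^5 gives M 0.0338, M+2 0.1636, M+4 0.3172, M+6 0.3075, M+8 0.1490, M+10 0.0289; the largest is M+4.
P(M+4) = C(5,2) × 0.5078^3 × 0.4922^2 = 10 × 0.13094173 × 0.24226084 = 0.317221 (base)
P(M+10) = C(5,5) × 0.5078^0 × 0.4922^5 = 1 × 1.0000 × 0.02888737 = 0.028887
Relative intensity = 0.028887 / 0.317221 × 100 = 9.11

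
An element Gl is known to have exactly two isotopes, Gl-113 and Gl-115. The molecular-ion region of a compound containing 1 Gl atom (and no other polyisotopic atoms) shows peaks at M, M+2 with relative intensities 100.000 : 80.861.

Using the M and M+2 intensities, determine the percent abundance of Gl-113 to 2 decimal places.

55.29%

Write p for the Gl-113 fraction. I(M+2)/I(M) = [C(1,1)·p^0·(1−p)] / p^1 = 1·(1−p)/p = 80.861/100.000 = 0.8086
(1−p)/p = 0.8086/1 = 0.8086  ⇒  p = 1/(1 + 0.8086) = 0.5529
Gl-113: 55.29%, Gl-115: 44.71%.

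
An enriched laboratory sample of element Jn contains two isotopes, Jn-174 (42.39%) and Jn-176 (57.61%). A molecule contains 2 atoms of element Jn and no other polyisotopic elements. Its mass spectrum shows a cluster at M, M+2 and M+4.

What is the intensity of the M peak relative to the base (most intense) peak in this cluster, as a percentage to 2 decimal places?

(0.4239 + 0.5761)^2 gives M 0.1797, M+2 0.4884, M+4 0.3319; the largest is M+2.
P(M+2) = C(2,1) × 0.4239^1 × 0.5761^1 = 2 × 0.4239 × 0.5761 = 0.488418 (base)
P(M) = C(2,0) × 0.4239^2 × 0.5761^0 = 1 × 0.17969121 × 1.0000 = 0.179691
Relative intensity = 0.179691 / 0.488418 × 100 = 36.79

36.79%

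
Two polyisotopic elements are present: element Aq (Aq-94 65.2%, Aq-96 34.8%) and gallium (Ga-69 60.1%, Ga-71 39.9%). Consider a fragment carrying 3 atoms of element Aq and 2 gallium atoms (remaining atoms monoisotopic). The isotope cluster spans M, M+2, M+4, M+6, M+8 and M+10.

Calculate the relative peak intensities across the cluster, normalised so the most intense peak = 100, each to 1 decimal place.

Element Aq pattern (n=3): 0.27716781 : 0.44380858 : 0.23687942 : 0.04214419
Gallium pattern (n=2): 0.361201 : 0.479598 : 0.159201
Convolve the two distributions (both contribute in 2-u steps):
  M: 0.27716781×0.361201 = 0.100113
  M+2: 0.27716781×0.479598 + 0.44380858×0.361201 = 0.293233
  M+4: 0.27716781×0.159201 + 0.44380858×0.479598 + 0.23687942×0.361201 = 0.342536
  M+6: 0.44380858×0.159201 + 0.23687942×0.479598 + 0.04214419×0.361201 = 0.199484
  M+8: 0.23687942×0.159201 + 0.04214419×0.479598 = 0.057924
  M+10: 0.04214419×0.159201 = 0.006709
Scale to base peak (0.342536) = 100: 29.2 : 85.6 : 100.0 : 58.2 : 16.9 : 2.0

29.2 : 85.6 : 100.0 : 58.2 : 16.9 : 2.0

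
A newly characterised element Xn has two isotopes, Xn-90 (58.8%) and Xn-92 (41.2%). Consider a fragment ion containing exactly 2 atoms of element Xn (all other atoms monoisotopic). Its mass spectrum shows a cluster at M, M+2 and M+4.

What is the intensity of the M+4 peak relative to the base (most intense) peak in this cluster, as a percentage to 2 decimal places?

35.03%

Binomial terms of (0.588 + 0.412)^2: M 0.3457, M+2 0.4845, M+4 0.1697 → M+2 is the base peak.
P(M+2) = C(2,1) × 0.588^1 × 0.412^1 = 2 × 0.5880 × 0.4120 = 0.484512 (base)
P(M+4) = C(2,2) × 0.588^0 × 0.412^2 = 1 × 1.0000 × 0.169744 = 0.169744
Relative intensity = 0.169744 / 0.484512 × 100 = 35.03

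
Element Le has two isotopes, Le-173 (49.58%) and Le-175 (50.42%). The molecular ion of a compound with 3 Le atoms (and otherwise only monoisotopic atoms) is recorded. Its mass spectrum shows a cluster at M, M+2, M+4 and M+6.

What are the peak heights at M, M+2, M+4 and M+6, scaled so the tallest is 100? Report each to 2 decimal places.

Expanding (0.4958 + 0.5042)^3:
P(M) = 0.4958^3 = 0.121876
P(M+2) = 3 × 0.4958^2 × 0.5042^1 = 0.371824
P(M+4) = 3 × 0.4958^1 × 0.5042^2 = 0.378123
P(M+6) = 0.5042^3 = 0.128177
The M+4 peak is largest (0.378123); scaling to 100 gives 32.23 : 98.33 : 100.00 : 33.90.

32.23 : 98.33 : 100.00 : 33.90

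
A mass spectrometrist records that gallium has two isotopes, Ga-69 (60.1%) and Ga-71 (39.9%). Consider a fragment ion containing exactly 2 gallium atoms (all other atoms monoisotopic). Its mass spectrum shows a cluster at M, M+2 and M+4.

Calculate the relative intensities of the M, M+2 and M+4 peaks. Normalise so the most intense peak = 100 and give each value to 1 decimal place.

Expanding (0.601 + 0.399)^2:
P(M) = 0.601^2 = 0.361201
P(M+2) = 2 × 0.601^1 × 0.399^1 = 0.479598
P(M+4) = 0.399^2 = 0.159201
The M+2 peak is largest (0.479598); scaling to 100 gives 75.3 : 100.0 : 33.2.

75.3 : 100.0 : 33.2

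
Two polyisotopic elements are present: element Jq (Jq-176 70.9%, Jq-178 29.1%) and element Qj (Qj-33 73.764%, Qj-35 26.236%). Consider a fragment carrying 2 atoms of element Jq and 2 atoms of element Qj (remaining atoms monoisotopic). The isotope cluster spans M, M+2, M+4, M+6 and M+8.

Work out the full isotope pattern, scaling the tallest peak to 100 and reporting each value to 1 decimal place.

Element Jq pattern (n=2): 0.502681 : 0.412638 : 0.084681
Element Qj pattern (n=2): 0.54411277 : 0.38705446 : 0.06883277
Convolve the two distributions (both contribute in 2-u steps):
  M: 0.502681×0.54411277 = 0.273515
  M+2: 0.502681×0.38705446 + 0.412638×0.54411277 = 0.419087
  M+4: 0.502681×0.06883277 + 0.412638×0.38705446 + 0.084681×0.54411277 = 0.240390
  M+6: 0.412638×0.06883277 + 0.084681×0.38705446 = 0.061179
  M+8: 0.084681×0.06883277 = 0.005829
Scale to base peak (0.419087) = 100: 65.3 : 100.0 : 57.4 : 14.6 : 1.4

65.3 : 100.0 : 57.4 : 14.6 : 1.4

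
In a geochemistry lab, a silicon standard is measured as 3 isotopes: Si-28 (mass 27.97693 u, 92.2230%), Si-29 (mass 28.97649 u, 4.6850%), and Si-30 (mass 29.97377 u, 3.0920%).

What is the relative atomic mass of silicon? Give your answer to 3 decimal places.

Average mass = Σ (abundance × isotope mass) = 0.922230 × 27.97693 + 0.046850 × 28.97649 + 0.030920 × 29.97377
= 25.801164 + 1.357549 + 0.926789 = 28.085502 u

28.086 u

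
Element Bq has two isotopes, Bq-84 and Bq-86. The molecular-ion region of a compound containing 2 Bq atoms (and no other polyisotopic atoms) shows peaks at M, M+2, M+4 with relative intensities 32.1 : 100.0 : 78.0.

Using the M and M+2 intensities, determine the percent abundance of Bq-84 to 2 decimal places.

39.10%

If p is the fraction of Bq that is Bq-84, then I(M+2)/I(M) = [C(2,1)·p^1·(1−p)] / p^2 = 2·(1−p)/p = 100.0/32.1 = 3.1153
(1−p)/p = 3.1153/2 = 1.5576  ⇒  p = 1/(1 + 1.5576) = 0.3910
Bq-84: 39.10%, Bq-86: 60.90%.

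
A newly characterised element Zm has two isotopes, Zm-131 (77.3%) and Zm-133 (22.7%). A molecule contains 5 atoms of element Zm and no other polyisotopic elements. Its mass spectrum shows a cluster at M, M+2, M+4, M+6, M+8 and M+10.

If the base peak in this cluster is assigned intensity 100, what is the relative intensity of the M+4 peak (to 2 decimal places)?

58.73

Binomial terms of (0.773 + 0.227)^5: M 0.2760, M+2 0.4052, M+4 0.2380, M+6 0.0699, M+8 0.0103, M+10 0.0006 → M+2 is the base peak.
P(M+2) = C(5,1) × 0.773^4 × 0.227^1 = 5 × 0.35704091 × 0.2270 = 0.405241 (base)
P(M+4) = C(5,2) × 0.773^3 × 0.227^2 = 10 × 0.46188992 × 0.051529 = 0.238007
Relative intensity = 0.238007 / 0.405241 × 100 = 58.73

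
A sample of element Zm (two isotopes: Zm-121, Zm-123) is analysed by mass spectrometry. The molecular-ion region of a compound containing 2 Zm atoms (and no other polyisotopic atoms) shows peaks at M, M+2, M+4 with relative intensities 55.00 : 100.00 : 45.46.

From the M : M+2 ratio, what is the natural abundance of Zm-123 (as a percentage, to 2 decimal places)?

Let p = fractional abundance of Zm-121. I(M+2)/I(M) = [C(2,1)·p^1·(1−p)] / p^2 = 2·(1−p)/p = 100.00/55.00 = 1.8182
(1−p)/p = 1.8182/2 = 0.9091  ⇒  p = 1/(1 + 0.9091) = 0.5238
Zm-121: 52.38%, Zm-123: 47.62%.

47.62%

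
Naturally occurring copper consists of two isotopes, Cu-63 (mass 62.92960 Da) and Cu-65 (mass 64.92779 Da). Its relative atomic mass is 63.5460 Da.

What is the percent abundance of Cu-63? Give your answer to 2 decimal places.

69.15%

Let x be the fractional abundance of Cu-63; then Cu-65 has abundance 1 − x.
62.92960·x + 64.92779·(1 − x) = 63.5460
(62.92960 − 64.92779)·x = 63.5460 − 64.92779
x = -1.38179 / -1.99819 = 0.69152 → 69.15% Cu-63, 30.85% Cu-65.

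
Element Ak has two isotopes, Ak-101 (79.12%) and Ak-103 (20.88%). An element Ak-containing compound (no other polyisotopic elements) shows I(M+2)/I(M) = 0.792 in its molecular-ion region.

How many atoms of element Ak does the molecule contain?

The M+2/M ratio from n Ak atoms is n · q/p = n · 0.2088/0.7912.
n = 0.792 × 0.7912/0.2088 = 3.00 ≈ 3

3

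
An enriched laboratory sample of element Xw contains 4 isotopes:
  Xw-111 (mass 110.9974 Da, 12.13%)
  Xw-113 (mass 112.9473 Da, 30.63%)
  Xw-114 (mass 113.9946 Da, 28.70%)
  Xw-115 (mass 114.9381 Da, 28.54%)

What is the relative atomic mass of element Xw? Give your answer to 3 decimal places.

The abundance-weighted mean is 0.1213 × 110.9974 + 0.3063 × 112.9473 + 0.2870 × 113.9946 + 0.2854 × 114.9381
= 13.46398 + 34.59576 + 32.71645 + 32.80333 = 113.57952 Da

113.580 Da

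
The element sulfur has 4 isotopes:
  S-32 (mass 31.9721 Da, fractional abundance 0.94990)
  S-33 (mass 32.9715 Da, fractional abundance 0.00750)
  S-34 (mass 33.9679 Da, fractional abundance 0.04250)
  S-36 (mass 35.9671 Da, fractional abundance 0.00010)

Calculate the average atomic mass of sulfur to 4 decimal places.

32.0648 Da

The abundance-weighted mean is 0.94990 × 31.9721 + 0.00750 × 32.9715 + 0.04250 × 33.9679 + 0.00010 × 35.9671
= 30.37030 + 0.24729 + 1.44364 + 0.00360 = 32.06483 Da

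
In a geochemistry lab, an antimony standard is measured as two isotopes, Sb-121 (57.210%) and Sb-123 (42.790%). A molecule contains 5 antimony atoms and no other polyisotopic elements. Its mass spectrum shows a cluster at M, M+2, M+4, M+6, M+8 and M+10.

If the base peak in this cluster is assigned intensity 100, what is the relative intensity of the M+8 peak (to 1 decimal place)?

Binomial terms of (0.57210 + 0.42790)^5: M 0.0613, M+2 0.2292, M+4 0.3428, M+6 0.2564, M+8 0.0959, M+10 0.0143 → M+4 is the base peak.
P(M+4) = C(5,2) × 0.57210^3 × 0.42790^2 = 10 × 0.18724742 × 0.18309841 = 0.342847 (base)
P(M+8) = C(5,4) × 0.57210^1 × 0.42790^4 = 5 × 0.5721 × 0.03352503 = 0.095898
Relative intensity = 0.095898 / 0.342847 × 100 = 28.0

28.0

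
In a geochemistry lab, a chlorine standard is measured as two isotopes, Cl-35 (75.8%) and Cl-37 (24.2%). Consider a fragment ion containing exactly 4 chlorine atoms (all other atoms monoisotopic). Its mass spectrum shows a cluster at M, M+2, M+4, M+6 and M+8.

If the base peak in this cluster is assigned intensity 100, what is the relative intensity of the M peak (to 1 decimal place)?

Term probabilities: M 0.3301, M+2 0.4216, M+4 0.2019, M+6 0.0430, M+8 0.0034. Base peak = M+2.
P(M+2) = C(4,1) × 0.758^3 × 0.242^1 = 4 × 0.43551951 × 0.2420 = 0.421583 (base)
P(M) = C(4,0) × 0.758^4 × 0.242^0 = 1 × 0.33012379 × 1.0000 = 0.330124
Relative intensity = 0.330124 / 0.421583 × 100 = 78.3

78.3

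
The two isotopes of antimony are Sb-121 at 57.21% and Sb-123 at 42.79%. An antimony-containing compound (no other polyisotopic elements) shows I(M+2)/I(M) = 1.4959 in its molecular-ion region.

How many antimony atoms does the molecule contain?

2

The M+2/M ratio from n Sb atoms is n · q/p = n · 0.4279/0.5721.
n = 1.4959 × 0.5721/0.4279 = 2.00 ≈ 2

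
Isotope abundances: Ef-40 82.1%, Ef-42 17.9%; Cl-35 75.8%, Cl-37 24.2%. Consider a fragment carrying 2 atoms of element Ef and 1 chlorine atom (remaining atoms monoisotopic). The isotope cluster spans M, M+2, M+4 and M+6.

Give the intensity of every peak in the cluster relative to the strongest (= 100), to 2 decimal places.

Element Ef pattern (n=2): 0.674041 : 0.293918 : 0.032041
Chlorine pattern (n=1): 0.7580 : 0.2420
Convolve the two distributions (both contribute in 2-u steps):
  M: 0.674041×0.7580 = 0.510923
  M+2: 0.674041×0.2420 + 0.293918×0.7580 = 0.385908
  M+4: 0.293918×0.2420 + 0.032041×0.7580 = 0.095415
  M+6: 0.032041×0.2420 = 0.007754
Scale to base peak (0.510923) = 100: 100.00 : 75.53 : 18.68 : 1.52

100.00 : 75.53 : 18.68 : 1.52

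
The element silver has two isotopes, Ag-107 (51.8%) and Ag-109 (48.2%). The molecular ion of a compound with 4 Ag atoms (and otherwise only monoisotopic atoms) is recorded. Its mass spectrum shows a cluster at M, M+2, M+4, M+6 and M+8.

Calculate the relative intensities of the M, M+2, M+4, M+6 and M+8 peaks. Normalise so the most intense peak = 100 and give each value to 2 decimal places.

19.25 : 71.65 : 100.00 : 62.03 : 14.43

The 4 Ag atoms are independent, so intensities follow the terms of (0.518 + 0.482)^4.
P(M) = 0.518^4 = 0.071998
P(M+2) = 4 × 0.518^3 × 0.482^1 = 0.267976
P(M+4) = 6 × 0.518^2 × 0.482^2 = 0.374029
P(M+6) = 4 × 0.518^1 × 0.482^3 = 0.232023
P(M+8) = 0.482^4 = 0.053974
The M+4 peak is largest (0.374029); scaling to 100 gives 19.25 : 71.65 : 100.00 : 62.03 : 14.43.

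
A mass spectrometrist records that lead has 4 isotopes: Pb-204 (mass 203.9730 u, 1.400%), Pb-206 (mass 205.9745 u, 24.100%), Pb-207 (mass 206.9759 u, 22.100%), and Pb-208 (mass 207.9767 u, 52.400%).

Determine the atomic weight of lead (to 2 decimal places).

Average mass = Σ (abundance × isotope mass) = 0.01400 × 203.9730 + 0.24100 × 205.9745 + 0.22100 × 206.9759 + 0.52400 × 207.9767
= 2.85562 + 49.63985 + 45.74167 + 108.97979 = 207.21693 u

207.22 u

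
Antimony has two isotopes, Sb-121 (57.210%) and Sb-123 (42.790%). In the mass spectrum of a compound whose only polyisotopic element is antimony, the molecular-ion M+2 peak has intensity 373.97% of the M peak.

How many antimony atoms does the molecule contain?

The M+2/M ratio from n Sb atoms is n · q/p = n · 0.42790/0.57210.
n = 3.7397 × 0.57210/0.42790 = 5.00 ≈ 5

5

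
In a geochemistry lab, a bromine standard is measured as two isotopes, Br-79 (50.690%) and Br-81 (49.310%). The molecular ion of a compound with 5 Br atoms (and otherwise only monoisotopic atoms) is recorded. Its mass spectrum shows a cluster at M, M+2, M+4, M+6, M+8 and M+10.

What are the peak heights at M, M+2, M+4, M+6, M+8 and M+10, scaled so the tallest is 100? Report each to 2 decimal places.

Each Br atom is independently Br-79 (p = 0.50690) or Br-81 (q = 0.49310); the cluster is the binomial expansion (p + q)^5.
P(M) = 0.50690^5 = 0.033467
P(M+2) = 5 × 0.50690^4 × 0.49310^1 = 0.162777
P(M+4) = 10 × 0.50690^3 × 0.49310^2 = 0.316692
P(M+6) = 10 × 0.50690^2 × 0.49310^3 = 0.308070
P(M+8) = 5 × 0.50690^1 × 0.49310^4 = 0.149842
P(M+10) = 0.49310^5 = 0.029152
The M+4 peak is largest (0.316692); scaling to 100 gives 10.57 : 51.40 : 100.00 : 97.28 : 47.31 : 9.21.

10.57 : 51.40 : 100.00 : 97.28 : 47.31 : 9.21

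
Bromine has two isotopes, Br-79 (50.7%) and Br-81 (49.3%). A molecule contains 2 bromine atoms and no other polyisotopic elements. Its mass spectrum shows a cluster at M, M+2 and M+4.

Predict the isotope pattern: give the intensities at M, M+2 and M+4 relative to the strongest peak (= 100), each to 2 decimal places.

51.42 : 100.00 : 48.62

The 2 Br atoms are independent, so intensities follow the terms of (0.507 + 0.493)^2.
P(M) = 0.507^2 = 0.257049
P(M+2) = 2 × 0.507^1 × 0.493^1 = 0.499902
P(M+4) = 0.493^2 = 0.243049
The M+2 peak is largest (0.499902); scaling to 100 gives 51.42 : 100.00 : 48.62.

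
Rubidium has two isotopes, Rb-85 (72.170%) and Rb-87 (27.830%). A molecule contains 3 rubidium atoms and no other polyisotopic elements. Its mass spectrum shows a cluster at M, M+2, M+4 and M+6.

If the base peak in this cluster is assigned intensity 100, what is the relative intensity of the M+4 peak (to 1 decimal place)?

Binomial terms of (0.72170 + 0.27830)^3: M 0.3759, M+2 0.4349, M+4 0.1677, M+6 0.0216 → M+2 is the base peak.
P(M+2) = C(3,1) × 0.72170^2 × 0.27830^1 = 3 × 0.52085089 × 0.2783 = 0.434858 (base)
P(M+4) = C(3,2) × 0.72170^1 × 0.27830^2 = 3 × 0.7217 × 0.07745089 = 0.167689
Relative intensity = 0.167689 / 0.434858 × 100 = 38.6

38.6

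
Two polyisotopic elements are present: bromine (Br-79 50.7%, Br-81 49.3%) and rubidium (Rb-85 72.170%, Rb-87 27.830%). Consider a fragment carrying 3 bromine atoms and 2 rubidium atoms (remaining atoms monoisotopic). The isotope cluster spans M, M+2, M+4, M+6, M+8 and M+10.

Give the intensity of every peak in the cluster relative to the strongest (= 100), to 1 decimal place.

Bromine pattern (n=3): 0.13032384 : 0.38017547 : 0.36967753 : 0.11982316
Rubidium pattern (n=2): 0.52085089 : 0.40169822 : 0.07745089
Convolve the two distributions (both contribute in 2-u steps):
  M: 0.13032384×0.52085089 = 0.067879
  M+2: 0.13032384×0.40169822 + 0.38017547×0.52085089 = 0.250366
  M+4: 0.13032384×0.07745089 + 0.38017547×0.40169822 + 0.36967753×0.52085089 = 0.355356
  M+6: 0.38017547×0.07745089 + 0.36967753×0.40169822 + 0.11982316×0.52085089 = 0.240354
  M+8: 0.36967753×0.07745089 + 0.11982316×0.40169822 = 0.076765
  M+10: 0.11982316×0.07745089 = 0.009280
Scale to base peak (0.355356) = 100: 19.1 : 70.5 : 100.0 : 67.6 : 21.6 : 2.6

19.1 : 70.5 : 100.0 : 67.6 : 21.6 : 2.6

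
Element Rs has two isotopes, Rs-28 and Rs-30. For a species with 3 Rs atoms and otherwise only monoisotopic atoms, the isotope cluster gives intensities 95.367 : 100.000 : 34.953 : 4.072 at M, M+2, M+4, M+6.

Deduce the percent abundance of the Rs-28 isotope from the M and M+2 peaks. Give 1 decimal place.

Write p for the Rs-28 fraction. I(M+2)/I(M) = [C(3,1)·p^2·(1−p)] / p^3 = 3·(1−p)/p = 100.000/95.367 = 1.0486
(1−p)/p = 1.0486/3 = 0.3495  ⇒  p = 1/(1 + 0.3495) = 0.7410
Rs-28: 74.1%, Rs-30: 25.9%.

74.1%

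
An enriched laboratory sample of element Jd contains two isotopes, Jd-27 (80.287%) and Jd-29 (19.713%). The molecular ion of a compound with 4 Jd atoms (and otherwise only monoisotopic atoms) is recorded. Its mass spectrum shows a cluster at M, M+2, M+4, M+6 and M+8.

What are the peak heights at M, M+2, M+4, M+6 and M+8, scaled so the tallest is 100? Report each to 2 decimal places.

100.00 : 98.21 : 36.17 : 5.92 : 0.36

Expanding (0.80287 + 0.19713)^4:
P(M) = 0.80287^4 = 0.415509
P(M+2) = 4 × 0.80287^3 × 0.19713^1 = 0.408083
P(M+4) = 6 × 0.80287^2 × 0.19713^2 = 0.150296
P(M+6) = 4 × 0.80287^1 × 0.19713^3 = 0.024602
P(M+8) = 0.19713^4 = 0.001510
The M peak is largest (0.415509); scaling to 100 gives 100.00 : 98.21 : 36.17 : 5.92 : 0.36.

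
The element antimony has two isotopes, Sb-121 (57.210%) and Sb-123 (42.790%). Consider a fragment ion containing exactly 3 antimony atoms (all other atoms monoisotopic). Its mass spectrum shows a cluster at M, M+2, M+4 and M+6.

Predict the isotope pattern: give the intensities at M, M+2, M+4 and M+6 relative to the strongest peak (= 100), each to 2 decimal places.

44.57 : 100.00 : 74.79 : 18.65

The 3 Sb atoms are independent, so intensities follow the terms of (0.57210 + 0.42790)^3.
P(M) = 0.57210^3 = 0.187247
P(M+2) = 3 × 0.57210^2 × 0.42790^1 = 0.420153
P(M+4) = 3 × 0.57210^1 × 0.42790^2 = 0.314252
P(M+6) = 0.42790^3 = 0.078348
The M+2 peak is largest (0.420153); scaling to 100 gives 44.57 : 100.00 : 74.79 : 18.65.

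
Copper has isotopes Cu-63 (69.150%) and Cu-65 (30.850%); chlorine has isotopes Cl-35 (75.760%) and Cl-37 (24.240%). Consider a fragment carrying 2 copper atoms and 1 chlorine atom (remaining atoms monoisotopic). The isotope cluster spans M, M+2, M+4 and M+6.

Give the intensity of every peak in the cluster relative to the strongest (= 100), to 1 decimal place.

Copper pattern (n=2): 0.47817225 : 0.4266555 : 0.09517225
Chlorine pattern (n=1): 0.7576 : 0.2424
Convolve the two distributions (both contribute in 2-u steps):
  M: 0.47817225×0.7576 = 0.362263
  M+2: 0.47817225×0.2424 + 0.4266555×0.7576 = 0.439143
  M+4: 0.4266555×0.2424 + 0.09517225×0.7576 = 0.175524
  M+6: 0.09517225×0.2424 = 0.023070
Scale to base peak (0.439143) = 100: 82.5 : 100.0 : 40.0 : 5.3

82.5 : 100.0 : 40.0 : 5.3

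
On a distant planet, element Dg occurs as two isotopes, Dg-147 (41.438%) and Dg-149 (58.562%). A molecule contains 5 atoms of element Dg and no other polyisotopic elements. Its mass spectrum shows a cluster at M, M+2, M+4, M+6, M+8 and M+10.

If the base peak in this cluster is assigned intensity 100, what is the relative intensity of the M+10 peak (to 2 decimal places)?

Binomial terms of (0.41438 + 0.58562)^5: M 0.0122, M+2 0.0863, M+4 0.2440, M+6 0.3449, M+8 0.2437, M+10 0.0689 → M+6 is the base peak.
P(M+6) = C(5,3) × 0.41438^2 × 0.58562^3 = 10 × 0.17171078 × 0.20083884 = 0.344862 (base)
P(M+10) = C(5,5) × 0.41438^0 × 0.58562^5 = 1 × 1.0000 × 0.06887784 = 0.068878
Relative intensity = 0.068878 / 0.344862 × 100 = 19.97

19.97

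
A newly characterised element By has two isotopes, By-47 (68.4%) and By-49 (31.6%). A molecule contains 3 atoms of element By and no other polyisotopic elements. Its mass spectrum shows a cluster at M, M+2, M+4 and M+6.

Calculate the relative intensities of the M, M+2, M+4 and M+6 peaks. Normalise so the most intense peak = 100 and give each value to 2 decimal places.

72.15 : 100.00 : 46.20 : 7.11

Each By atom is independently By-47 (p = 0.684) or By-49 (q = 0.316); the cluster is the binomial expansion (p + q)^3.
P(M) = 0.684^3 = 0.320014
P(M+2) = 3 × 0.684^2 × 0.316^1 = 0.443527
P(M+4) = 3 × 0.684^1 × 0.316^2 = 0.204905
P(M+6) = 0.316^3 = 0.031554
The M+2 peak is largest (0.443527); scaling to 100 gives 72.15 : 100.00 : 46.20 : 7.11.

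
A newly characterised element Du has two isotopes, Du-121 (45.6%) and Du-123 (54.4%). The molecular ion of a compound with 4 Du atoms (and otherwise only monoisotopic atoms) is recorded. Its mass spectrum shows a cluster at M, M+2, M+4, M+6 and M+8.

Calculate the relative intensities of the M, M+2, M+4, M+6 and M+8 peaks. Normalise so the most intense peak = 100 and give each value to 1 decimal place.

11.7 : 55.9 : 100.0 : 79.5 : 23.7

Each Du atom is independently Du-121 (p = 0.456) or Du-123 (q = 0.544); the cluster is the binomial expansion (p + q)^4.
P(M) = 0.456^4 = 0.043237
P(M+2) = 4 × 0.456^3 × 0.544^1 = 0.206326
P(M+4) = 6 × 0.456^2 × 0.544^2 = 0.369214
P(M+6) = 4 × 0.456^1 × 0.544^3 = 0.293644
P(M+8) = 0.544^4 = 0.087578
The M+4 peak is largest (0.369214); scaling to 100 gives 11.7 : 55.9 : 100.0 : 79.5 : 23.7.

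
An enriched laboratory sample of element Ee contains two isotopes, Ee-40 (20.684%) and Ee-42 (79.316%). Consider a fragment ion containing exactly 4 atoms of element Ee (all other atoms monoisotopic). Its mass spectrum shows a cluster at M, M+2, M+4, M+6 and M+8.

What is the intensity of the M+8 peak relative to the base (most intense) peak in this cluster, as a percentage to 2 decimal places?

95.87%

(0.20684 + 0.79316)^4 gives M 0.0018, M+2 0.0281, M+4 0.1615, M+6 0.4128, M+8 0.3958; the largest is M+6.
P(M+6) = C(4,3) × 0.20684^1 × 0.79316^3 = 4 × 0.20684 × 0.49897917 = 0.412835 (base)
P(M+8) = C(4,4) × 0.20684^0 × 0.79316^4 = 1 × 1.0000 × 0.39577031 = 0.395770
Relative intensity = 0.395770 / 0.412835 × 100 = 95.87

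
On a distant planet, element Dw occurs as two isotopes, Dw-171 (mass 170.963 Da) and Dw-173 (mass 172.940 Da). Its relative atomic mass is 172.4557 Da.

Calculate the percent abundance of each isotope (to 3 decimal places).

Dw-171: 24.497%, Dw-173: 75.503%

Let x be the fractional abundance of Dw-171; then Dw-173 has abundance 1 − x.
170.963·x + 172.940·(1 − x) = 172.4557
(170.963 − 172.940)·x = 172.4557 − 172.940
x = -0.4843 / -1.977 = 0.24497 → 24.497% Dw-171, 75.503% Dw-173.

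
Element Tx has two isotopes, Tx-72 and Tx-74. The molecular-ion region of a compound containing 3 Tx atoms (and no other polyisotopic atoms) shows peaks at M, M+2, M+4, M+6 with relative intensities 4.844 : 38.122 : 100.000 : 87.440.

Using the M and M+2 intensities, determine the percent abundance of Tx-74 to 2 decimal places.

72.40%

If p is the fraction of Tx that is Tx-72, then I(M+2)/I(M) = [C(3,1)·p^2·(1−p)] / p^3 = 3·(1−p)/p = 38.122/4.844 = 7.8699
(1−p)/p = 7.8699/3 = 2.6233  ⇒  p = 1/(1 + 2.6233) = 0.2760
Tx-72: 27.60%, Tx-74: 72.40%.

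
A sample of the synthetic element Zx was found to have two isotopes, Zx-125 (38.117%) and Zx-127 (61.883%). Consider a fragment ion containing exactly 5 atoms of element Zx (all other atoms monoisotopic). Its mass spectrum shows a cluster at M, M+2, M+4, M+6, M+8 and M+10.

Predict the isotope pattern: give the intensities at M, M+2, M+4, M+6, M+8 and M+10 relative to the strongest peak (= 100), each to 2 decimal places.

2.34 : 18.97 : 61.60 : 100.00 : 81.18 : 26.36

Each Zx atom is independently Zx-125 (p = 0.38117) or Zx-127 (q = 0.61883); the cluster is the binomial expansion (p + q)^5.
P(M) = 0.38117^5 = 0.008046
P(M+2) = 5 × 0.38117^4 × 0.61883^1 = 0.065315
P(M+4) = 10 × 0.38117^3 × 0.61883^2 = 0.212080
P(M+6) = 10 × 0.38117^2 × 0.61883^3 = 0.344311
P(M+8) = 5 × 0.38117^1 × 0.61883^4 = 0.279495
P(M+10) = 0.61883^5 = 0.090752
The M+6 peak is largest (0.344311); scaling to 100 gives 2.34 : 18.97 : 61.60 : 100.00 : 81.18 : 26.36.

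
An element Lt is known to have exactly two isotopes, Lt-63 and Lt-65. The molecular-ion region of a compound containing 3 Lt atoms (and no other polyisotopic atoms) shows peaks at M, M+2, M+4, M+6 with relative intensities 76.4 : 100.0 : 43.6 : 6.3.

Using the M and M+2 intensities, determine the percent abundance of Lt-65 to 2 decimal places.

If p is the fraction of Lt that is Lt-63, then I(M+2)/I(M) = [C(3,1)·p^2·(1−p)] / p^3 = 3·(1−p)/p = 100.0/76.4 = 1.3089
(1−p)/p = 1.3089/3 = 0.4363  ⇒  p = 1/(1 + 0.4363) = 0.6962
Lt-63: 69.62%, Lt-65: 30.38%.

30.38%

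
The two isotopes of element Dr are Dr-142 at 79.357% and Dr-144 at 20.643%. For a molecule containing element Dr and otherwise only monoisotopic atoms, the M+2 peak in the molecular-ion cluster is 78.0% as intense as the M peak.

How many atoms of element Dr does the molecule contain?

3

For n independent Dr atoms, I(M+2)/I(M) = n · (abundance Dr-144) / (abundance Dr-142) = n · 0.20643/0.79357.
n = 0.780 × 0.79357/0.20643 = 3.00 ≈ 3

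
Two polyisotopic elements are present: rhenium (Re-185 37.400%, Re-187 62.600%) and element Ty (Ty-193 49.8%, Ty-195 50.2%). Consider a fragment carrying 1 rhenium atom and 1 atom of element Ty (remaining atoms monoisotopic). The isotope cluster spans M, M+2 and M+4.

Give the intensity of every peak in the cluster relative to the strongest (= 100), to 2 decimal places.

37.29 : 100.00 : 62.91

Rhenium pattern (n=1): 0.3740 : 0.6260
Element Ty pattern (n=1): 0.4980 : 0.5020
Convolve the two distributions (both contribute in 2-u steps):
  M: 0.3740×0.4980 = 0.186252
  M+2: 0.3740×0.5020 + 0.6260×0.4980 = 0.499496
  M+4: 0.6260×0.5020 = 0.314252
Scale to base peak (0.499496) = 100: 37.29 : 100.00 : 62.91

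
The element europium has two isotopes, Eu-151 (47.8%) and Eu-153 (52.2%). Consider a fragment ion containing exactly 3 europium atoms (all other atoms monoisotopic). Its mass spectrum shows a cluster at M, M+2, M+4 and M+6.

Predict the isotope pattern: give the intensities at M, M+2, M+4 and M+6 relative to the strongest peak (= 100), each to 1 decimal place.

Expanding (0.478 + 0.522)^3:
P(M) = 0.478^3 = 0.109215
P(M+2) = 3 × 0.478^2 × 0.522^1 = 0.357806
P(M+4) = 3 × 0.478^1 × 0.522^2 = 0.390742
P(M+6) = 0.522^3 = 0.142237
The M+4 peak is largest (0.390742); scaling to 100 gives 28.0 : 91.6 : 100.0 : 36.4.

28.0 : 91.6 : 100.0 : 36.4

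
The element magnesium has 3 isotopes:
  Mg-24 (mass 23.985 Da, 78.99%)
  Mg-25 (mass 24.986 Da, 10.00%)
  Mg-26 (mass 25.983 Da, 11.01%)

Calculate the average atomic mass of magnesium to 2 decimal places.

Ar = Σ fᵢ·mᵢ = 0.7899 × 23.985 + 0.1000 × 24.986 + 0.1101 × 25.983
= 18.9458 + 2.4986 + 2.8607 = 24.3051 Da

24.31 Da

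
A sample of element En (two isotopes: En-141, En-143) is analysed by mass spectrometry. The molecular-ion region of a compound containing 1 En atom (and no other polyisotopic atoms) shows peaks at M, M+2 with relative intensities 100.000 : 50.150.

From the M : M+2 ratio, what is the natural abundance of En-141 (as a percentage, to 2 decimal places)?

Write p for the En-141 fraction. I(M+2)/I(M) = [C(1,1)·p^0·(1−p)] / p^1 = 1·(1−p)/p = 50.150/100.000 = 0.5015
(1−p)/p = 0.5015/1 = 0.5015  ⇒  p = 1/(1 + 0.5015) = 0.6660
En-141: 66.60%, En-143: 33.40%.

66.60%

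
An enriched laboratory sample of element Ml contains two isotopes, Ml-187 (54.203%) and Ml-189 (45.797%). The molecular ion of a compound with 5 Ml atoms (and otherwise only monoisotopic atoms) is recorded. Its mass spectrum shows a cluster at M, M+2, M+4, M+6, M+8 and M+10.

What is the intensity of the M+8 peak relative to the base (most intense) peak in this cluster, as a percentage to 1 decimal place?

(0.54203 + 0.45797)^5 gives M 0.0468, M+2 0.1977, M+4 0.3340, M+6 0.2822, M+8 0.1192, M+10 0.0201; the largest is M+4.
P(M+4) = C(5,2) × 0.54203^3 × 0.45797^2 = 10 × 0.15924653 × 0.20973652 = 0.333998 (base)
P(M+8) = C(5,4) × 0.54203^1 × 0.45797^4 = 5 × 0.54203 × 0.04398941 = 0.119218
Relative intensity = 0.119218 / 0.333998 × 100 = 35.7

35.7%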